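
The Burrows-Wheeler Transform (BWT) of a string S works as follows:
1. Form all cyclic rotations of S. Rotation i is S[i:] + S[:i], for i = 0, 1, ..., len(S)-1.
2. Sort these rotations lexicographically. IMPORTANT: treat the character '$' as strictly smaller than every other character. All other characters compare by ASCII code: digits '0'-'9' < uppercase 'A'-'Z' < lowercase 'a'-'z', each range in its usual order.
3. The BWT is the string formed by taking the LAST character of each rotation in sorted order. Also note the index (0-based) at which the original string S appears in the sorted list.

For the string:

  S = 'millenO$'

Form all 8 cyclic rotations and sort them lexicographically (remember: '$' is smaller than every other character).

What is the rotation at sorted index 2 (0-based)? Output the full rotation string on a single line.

All 8 rotations (rotation i = S[i:]+S[:i]):
  rot[0] = millenO$
  rot[1] = illenO$m
  rot[2] = llenO$mi
  rot[3] = lenO$mil
  rot[4] = enO$mill
  rot[5] = nO$mille
  rot[6] = O$millen
  rot[7] = $millenO
Sorted (with $ < everything):
  sorted[0] = $millenO
  sorted[1] = O$millen
  sorted[2] = enO$mill
  sorted[3] = illenO$m
  sorted[4] = lenO$mil
  sorted[5] = llenO$mi
  sorted[6] = millenO$
  sorted[7] = nO$mille
sorted[2] = enO$mill

Answer: enO$mill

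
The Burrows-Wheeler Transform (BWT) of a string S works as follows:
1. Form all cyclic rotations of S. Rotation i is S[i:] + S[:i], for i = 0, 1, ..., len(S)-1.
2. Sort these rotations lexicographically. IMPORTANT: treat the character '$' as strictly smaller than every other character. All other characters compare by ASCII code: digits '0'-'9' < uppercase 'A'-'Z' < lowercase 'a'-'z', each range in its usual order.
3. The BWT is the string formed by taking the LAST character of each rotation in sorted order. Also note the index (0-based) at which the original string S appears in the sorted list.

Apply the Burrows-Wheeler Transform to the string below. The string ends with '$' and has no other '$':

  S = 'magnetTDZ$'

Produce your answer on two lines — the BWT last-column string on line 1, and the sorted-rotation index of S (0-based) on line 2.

All 10 rotations (rotation i = S[i:]+S[:i]):
  rot[0] = magnetTDZ$
  rot[1] = agnetTDZ$m
  rot[2] = gnetTDZ$ma
  rot[3] = netTDZ$mag
  rot[4] = etTDZ$magn
  rot[5] = tTDZ$magne
  rot[6] = TDZ$magnet
  rot[7] = DZ$magnetT
  rot[8] = Z$magnetTD
  rot[9] = $magnetTDZ
Sorted (with $ < everything):
  sorted[0] = $magnetTDZ  (last char: 'Z')
  sorted[1] = DZ$magnetT  (last char: 'T')
  sorted[2] = TDZ$magnet  (last char: 't')
  sorted[3] = Z$magnetTD  (last char: 'D')
  sorted[4] = agnetTDZ$m  (last char: 'm')
  sorted[5] = etTDZ$magn  (last char: 'n')
  sorted[6] = gnetTDZ$ma  (last char: 'a')
  sorted[7] = magnetTDZ$  (last char: '$')
  sorted[8] = netTDZ$mag  (last char: 'g')
  sorted[9] = tTDZ$magne  (last char: 'e')
Last column: ZTtDmna$ge
Original string S is at sorted index 7

Answer: ZTtDmna$ge
7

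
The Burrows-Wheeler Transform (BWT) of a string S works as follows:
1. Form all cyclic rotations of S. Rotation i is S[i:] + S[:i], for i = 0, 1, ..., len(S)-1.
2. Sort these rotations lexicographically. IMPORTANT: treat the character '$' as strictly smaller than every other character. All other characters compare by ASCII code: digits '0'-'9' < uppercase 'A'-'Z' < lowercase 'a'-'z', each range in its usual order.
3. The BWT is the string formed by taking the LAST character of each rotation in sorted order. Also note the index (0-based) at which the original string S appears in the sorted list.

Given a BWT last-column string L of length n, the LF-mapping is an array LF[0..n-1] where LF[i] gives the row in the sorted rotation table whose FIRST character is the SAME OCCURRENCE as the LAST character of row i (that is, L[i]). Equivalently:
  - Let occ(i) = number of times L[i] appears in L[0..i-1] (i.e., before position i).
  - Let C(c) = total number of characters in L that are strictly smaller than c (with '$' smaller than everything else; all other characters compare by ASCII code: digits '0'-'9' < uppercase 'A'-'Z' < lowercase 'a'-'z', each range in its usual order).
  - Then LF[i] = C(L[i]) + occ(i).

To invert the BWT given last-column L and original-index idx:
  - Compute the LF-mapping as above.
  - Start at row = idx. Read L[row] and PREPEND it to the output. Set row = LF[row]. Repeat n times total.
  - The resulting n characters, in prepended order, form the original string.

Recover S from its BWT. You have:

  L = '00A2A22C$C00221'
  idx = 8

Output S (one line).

LF mapping: 1 2 11 6 12 7 8 13 0 14 3 4 9 10 5
Walk LF starting at row 8, prepending L[row]:
  step 1: row=8, L[8]='$', prepend. Next row=LF[8]=0
  step 2: row=0, L[0]='0', prepend. Next row=LF[0]=1
  step 3: row=1, L[1]='0', prepend. Next row=LF[1]=2
  step 4: row=2, L[2]='A', prepend. Next row=LF[2]=11
  step 5: row=11, L[11]='0', prepend. Next row=LF[11]=4
  step 6: row=4, L[4]='A', prepend. Next row=LF[4]=12
  step 7: row=12, L[12]='2', prepend. Next row=LF[12]=9
  step 8: row=9, L[9]='C', prepend. Next row=LF[9]=14
  step 9: row=14, L[14]='1', prepend. Next row=LF[14]=5
  step 10: row=5, L[5]='2', prepend. Next row=LF[5]=7
  step 11: row=7, L[7]='C', prepend. Next row=LF[7]=13
  step 12: row=13, L[13]='2', prepend. Next row=LF[13]=10
  step 13: row=10, L[10]='0', prepend. Next row=LF[10]=3
  step 14: row=3, L[3]='2', prepend. Next row=LF[3]=6
  step 15: row=6, L[6]='2', prepend. Next row=LF[6]=8
Reversed output: 2202C21C2A0A00$

Answer: 2202C21C2A0A00$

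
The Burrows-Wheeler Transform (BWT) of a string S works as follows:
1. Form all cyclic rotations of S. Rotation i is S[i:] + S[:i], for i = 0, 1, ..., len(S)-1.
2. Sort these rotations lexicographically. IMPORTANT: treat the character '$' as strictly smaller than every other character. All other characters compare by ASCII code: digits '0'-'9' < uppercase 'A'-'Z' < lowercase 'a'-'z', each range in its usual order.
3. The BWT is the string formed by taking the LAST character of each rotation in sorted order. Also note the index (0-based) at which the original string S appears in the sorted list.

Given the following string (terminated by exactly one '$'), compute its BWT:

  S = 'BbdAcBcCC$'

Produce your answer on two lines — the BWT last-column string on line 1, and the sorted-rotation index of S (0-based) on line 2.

All 10 rotations (rotation i = S[i:]+S[:i]):
  rot[0] = BbdAcBcCC$
  rot[1] = bdAcBcCC$B
  rot[2] = dAcBcCC$Bb
  rot[3] = AcBcCC$Bbd
  rot[4] = cBcCC$BbdA
  rot[5] = BcCC$BbdAc
  rot[6] = cCC$BbdAcB
  rot[7] = CC$BbdAcBc
  rot[8] = C$BbdAcBcC
  rot[9] = $BbdAcBcCC
Sorted (with $ < everything):
  sorted[0] = $BbdAcBcCC  (last char: 'C')
  sorted[1] = AcBcCC$Bbd  (last char: 'd')
  sorted[2] = BbdAcBcCC$  (last char: '$')
  sorted[3] = BcCC$BbdAc  (last char: 'c')
  sorted[4] = C$BbdAcBcC  (last char: 'C')
  sorted[5] = CC$BbdAcBc  (last char: 'c')
  sorted[6] = bdAcBcCC$B  (last char: 'B')
  sorted[7] = cBcCC$BbdA  (last char: 'A')
  sorted[8] = cCC$BbdAcB  (last char: 'B')
  sorted[9] = dAcBcCC$Bb  (last char: 'b')
Last column: Cd$cCcBABb
Original string S is at sorted index 2

Answer: Cd$cCcBABb
2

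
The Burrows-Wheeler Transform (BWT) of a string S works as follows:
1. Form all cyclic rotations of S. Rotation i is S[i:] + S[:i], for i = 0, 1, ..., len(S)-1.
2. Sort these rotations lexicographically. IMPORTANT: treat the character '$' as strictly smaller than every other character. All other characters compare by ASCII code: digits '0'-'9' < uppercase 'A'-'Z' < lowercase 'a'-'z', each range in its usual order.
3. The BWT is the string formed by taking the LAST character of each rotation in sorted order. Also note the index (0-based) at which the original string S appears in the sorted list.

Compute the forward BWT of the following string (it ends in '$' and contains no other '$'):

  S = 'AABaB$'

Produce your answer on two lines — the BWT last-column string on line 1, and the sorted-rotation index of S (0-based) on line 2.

All 6 rotations (rotation i = S[i:]+S[:i]):
  rot[0] = AABaB$
  rot[1] = ABaB$A
  rot[2] = BaB$AA
  rot[3] = aB$AAB
  rot[4] = B$AABa
  rot[5] = $AABaB
Sorted (with $ < everything):
  sorted[0] = $AABaB  (last char: 'B')
  sorted[1] = AABaB$  (last char: '$')
  sorted[2] = ABaB$A  (last char: 'A')
  sorted[3] = B$AABa  (last char: 'a')
  sorted[4] = BaB$AA  (last char: 'A')
  sorted[5] = aB$AAB  (last char: 'B')
Last column: B$AaAB
Original string S is at sorted index 1

Answer: B$AaAB
1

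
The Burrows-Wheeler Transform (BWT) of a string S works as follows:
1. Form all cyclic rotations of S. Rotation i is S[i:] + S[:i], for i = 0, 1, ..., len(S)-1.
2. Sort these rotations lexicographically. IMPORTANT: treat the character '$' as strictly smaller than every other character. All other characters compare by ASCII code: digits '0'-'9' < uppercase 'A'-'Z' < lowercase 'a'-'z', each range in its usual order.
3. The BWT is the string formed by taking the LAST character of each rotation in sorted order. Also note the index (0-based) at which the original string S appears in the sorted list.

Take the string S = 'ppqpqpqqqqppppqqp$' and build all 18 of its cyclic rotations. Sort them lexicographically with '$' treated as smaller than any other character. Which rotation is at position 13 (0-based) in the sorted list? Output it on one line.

Answer: qpqqqqppppqqp$ppqp

Derivation:
All 18 rotations (rotation i = S[i:]+S[:i]):
  rot[0] = ppqpqpqqqqppppqqp$
  rot[1] = pqpqpqqqqppppqqp$p
  rot[2] = qpqpqqqqppppqqp$pp
  rot[3] = pqpqqqqppppqqp$ppq
  rot[4] = qpqqqqppppqqp$ppqp
  rot[5] = pqqqqppppqqp$ppqpq
  rot[6] = qqqqppppqqp$ppqpqp
  rot[7] = qqqppppqqp$ppqpqpq
  rot[8] = qqppppqqp$ppqpqpqq
  rot[9] = qppppqqp$ppqpqpqqq
  rot[10] = ppppqqp$ppqpqpqqqq
  rot[11] = pppqqp$ppqpqpqqqqp
  rot[12] = ppqqp$ppqpqpqqqqpp
  rot[13] = pqqp$ppqpqpqqqqppp
  rot[14] = qqp$ppqpqpqqqqpppp
  rot[15] = qp$ppqpqpqqqqppppq
  rot[16] = p$ppqpqpqqqqppppqq
  rot[17] = $ppqpqpqqqqppppqqp
Sorted (with $ < everything):
  sorted[0] = $ppqpqpqqqqppppqqp
  sorted[1] = p$ppqpqpqqqqppppqq
  sorted[2] = ppppqqp$ppqpqpqqqq
  sorted[3] = pppqqp$ppqpqpqqqqp
  sorted[4] = ppqpqpqqqqppppqqp$
  sorted[5] = ppqqp$ppqpqpqqqqpp
  sorted[6] = pqpqpqqqqppppqqp$p
  sorted[7] = pqpqqqqppppqqp$ppq
  sorted[8] = pqqp$ppqpqpqqqqppp
  sorted[9] = pqqqqppppqqp$ppqpq
  sorted[10] = qp$ppqpqpqqqqppppq
  sorted[11] = qppppqqp$ppqpqpqqq
  sorted[12] = qpqpqqqqppppqqp$pp
  sorted[13] = qpqqqqppppqqp$ppqp
  sorted[14] = qqp$ppqpqpqqqqpppp
  sorted[15] = qqppppqqp$ppqpqpqq
  sorted[16] = qqqppppqqp$ppqpqpq
  sorted[17] = qqqqppppqqp$ppqpqp
sorted[13] = qpqqqqppppqqp$ppqp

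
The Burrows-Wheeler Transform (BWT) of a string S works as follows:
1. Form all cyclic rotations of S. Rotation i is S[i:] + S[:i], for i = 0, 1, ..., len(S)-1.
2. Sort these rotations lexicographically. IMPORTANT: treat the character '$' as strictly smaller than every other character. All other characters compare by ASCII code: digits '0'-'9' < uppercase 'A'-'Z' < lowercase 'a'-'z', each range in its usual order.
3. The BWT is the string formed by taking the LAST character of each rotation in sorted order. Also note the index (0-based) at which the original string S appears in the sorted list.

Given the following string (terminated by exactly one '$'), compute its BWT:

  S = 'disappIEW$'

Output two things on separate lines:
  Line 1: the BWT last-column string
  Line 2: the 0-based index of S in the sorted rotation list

All 10 rotations (rotation i = S[i:]+S[:i]):
  rot[0] = disappIEW$
  rot[1] = isappIEW$d
  rot[2] = sappIEW$di
  rot[3] = appIEW$dis
  rot[4] = ppIEW$disa
  rot[5] = pIEW$disap
  rot[6] = IEW$disapp
  rot[7] = EW$disappI
  rot[8] = W$disappIE
  rot[9] = $disappIEW
Sorted (with $ < everything):
  sorted[0] = $disappIEW  (last char: 'W')
  sorted[1] = EW$disappI  (last char: 'I')
  sorted[2] = IEW$disapp  (last char: 'p')
  sorted[3] = W$disappIE  (last char: 'E')
  sorted[4] = appIEW$dis  (last char: 's')
  sorted[5] = disappIEW$  (last char: '$')
  sorted[6] = isappIEW$d  (last char: 'd')
  sorted[7] = pIEW$disap  (last char: 'p')
  sorted[8] = ppIEW$disa  (last char: 'a')
  sorted[9] = sappIEW$di  (last char: 'i')
Last column: WIpEs$dpai
Original string S is at sorted index 5

Answer: WIpEs$dpai
5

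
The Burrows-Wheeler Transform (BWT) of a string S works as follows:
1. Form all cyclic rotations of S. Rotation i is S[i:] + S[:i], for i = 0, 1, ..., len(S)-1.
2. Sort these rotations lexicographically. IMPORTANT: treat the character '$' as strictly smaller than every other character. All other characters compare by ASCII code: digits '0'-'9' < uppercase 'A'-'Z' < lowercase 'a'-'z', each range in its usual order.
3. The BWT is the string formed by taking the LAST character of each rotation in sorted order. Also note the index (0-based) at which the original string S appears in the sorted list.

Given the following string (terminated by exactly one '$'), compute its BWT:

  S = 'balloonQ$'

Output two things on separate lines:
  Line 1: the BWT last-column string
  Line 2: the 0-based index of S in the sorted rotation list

Answer: Qnb$alool
3

Derivation:
All 9 rotations (rotation i = S[i:]+S[:i]):
  rot[0] = balloonQ$
  rot[1] = alloonQ$b
  rot[2] = lloonQ$ba
  rot[3] = loonQ$bal
  rot[4] = oonQ$ball
  rot[5] = onQ$ballo
  rot[6] = nQ$balloo
  rot[7] = Q$balloon
  rot[8] = $balloonQ
Sorted (with $ < everything):
  sorted[0] = $balloonQ  (last char: 'Q')
  sorted[1] = Q$balloon  (last char: 'n')
  sorted[2] = alloonQ$b  (last char: 'b')
  sorted[3] = balloonQ$  (last char: '$')
  sorted[4] = lloonQ$ba  (last char: 'a')
  sorted[5] = loonQ$bal  (last char: 'l')
  sorted[6] = nQ$balloo  (last char: 'o')
  sorted[7] = onQ$ballo  (last char: 'o')
  sorted[8] = oonQ$ball  (last char: 'l')
Last column: Qnb$alool
Original string S is at sorted index 3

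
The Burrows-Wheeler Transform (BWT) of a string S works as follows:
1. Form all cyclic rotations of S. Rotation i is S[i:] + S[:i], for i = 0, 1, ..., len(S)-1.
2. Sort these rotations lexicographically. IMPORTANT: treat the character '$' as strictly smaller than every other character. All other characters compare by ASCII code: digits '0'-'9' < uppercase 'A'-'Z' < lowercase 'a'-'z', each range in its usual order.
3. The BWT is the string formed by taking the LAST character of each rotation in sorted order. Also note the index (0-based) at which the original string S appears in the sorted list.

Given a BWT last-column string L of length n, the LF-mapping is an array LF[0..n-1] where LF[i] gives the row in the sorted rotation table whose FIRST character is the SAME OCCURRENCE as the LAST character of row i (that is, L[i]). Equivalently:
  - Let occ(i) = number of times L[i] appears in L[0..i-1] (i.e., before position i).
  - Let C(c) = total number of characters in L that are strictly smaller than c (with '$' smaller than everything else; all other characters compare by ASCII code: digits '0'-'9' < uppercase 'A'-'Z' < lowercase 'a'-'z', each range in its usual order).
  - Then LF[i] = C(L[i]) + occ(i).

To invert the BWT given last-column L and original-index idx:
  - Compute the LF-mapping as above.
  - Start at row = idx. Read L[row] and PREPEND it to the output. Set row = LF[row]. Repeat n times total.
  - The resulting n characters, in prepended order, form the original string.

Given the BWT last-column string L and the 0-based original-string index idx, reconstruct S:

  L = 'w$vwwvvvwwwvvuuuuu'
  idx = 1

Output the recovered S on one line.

Answer: uwuwvvuwuwvvuwvvw$

Derivation:
LF mapping: 12 0 6 13 14 7 8 9 15 16 17 10 11 1 2 3 4 5
Walk LF starting at row 1, prepending L[row]:
  step 1: row=1, L[1]='$', prepend. Next row=LF[1]=0
  step 2: row=0, L[0]='w', prepend. Next row=LF[0]=12
  step 3: row=12, L[12]='v', prepend. Next row=LF[12]=11
  step 4: row=11, L[11]='v', prepend. Next row=LF[11]=10
  step 5: row=10, L[10]='w', prepend. Next row=LF[10]=17
  step 6: row=17, L[17]='u', prepend. Next row=LF[17]=5
  step 7: row=5, L[5]='v', prepend. Next row=LF[5]=7
  step 8: row=7, L[7]='v', prepend. Next row=LF[7]=9
  step 9: row=9, L[9]='w', prepend. Next row=LF[9]=16
  step 10: row=16, L[16]='u', prepend. Next row=LF[16]=4
  step 11: row=4, L[4]='w', prepend. Next row=LF[4]=14
  step 12: row=14, L[14]='u', prepend. Next row=LF[14]=2
  step 13: row=2, L[2]='v', prepend. Next row=LF[2]=6
  step 14: row=6, L[6]='v', prepend. Next row=LF[6]=8
  step 15: row=8, L[8]='w', prepend. Next row=LF[8]=15
  step 16: row=15, L[15]='u', prepend. Next row=LF[15]=3
  step 17: row=3, L[3]='w', prepend. Next row=LF[3]=13
  step 18: row=13, L[13]='u', prepend. Next row=LF[13]=1
Reversed output: uwuwvvuwuwvvuwvvw$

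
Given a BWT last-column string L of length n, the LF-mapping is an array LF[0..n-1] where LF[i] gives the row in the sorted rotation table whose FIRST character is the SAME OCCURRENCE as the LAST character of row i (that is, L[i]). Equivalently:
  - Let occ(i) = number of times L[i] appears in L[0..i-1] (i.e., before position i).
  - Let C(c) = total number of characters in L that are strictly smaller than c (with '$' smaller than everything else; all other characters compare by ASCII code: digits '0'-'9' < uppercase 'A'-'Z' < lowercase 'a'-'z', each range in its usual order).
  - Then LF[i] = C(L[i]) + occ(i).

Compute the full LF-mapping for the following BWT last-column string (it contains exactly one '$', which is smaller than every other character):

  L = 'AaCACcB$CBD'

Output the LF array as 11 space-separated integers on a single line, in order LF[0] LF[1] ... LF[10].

Char counts: '$':1, 'A':2, 'B':2, 'C':3, 'D':1, 'a':1, 'c':1
C (first-col start): C('$')=0, C('A')=1, C('B')=3, C('C')=5, C('D')=8, C('a')=9, C('c')=10
L[0]='A': occ=0, LF[0]=C('A')+0=1+0=1
L[1]='a': occ=0, LF[1]=C('a')+0=9+0=9
L[2]='C': occ=0, LF[2]=C('C')+0=5+0=5
L[3]='A': occ=1, LF[3]=C('A')+1=1+1=2
L[4]='C': occ=1, LF[4]=C('C')+1=5+1=6
L[5]='c': occ=0, LF[5]=C('c')+0=10+0=10
L[6]='B': occ=0, LF[6]=C('B')+0=3+0=3
L[7]='$': occ=0, LF[7]=C('$')+0=0+0=0
L[8]='C': occ=2, LF[8]=C('C')+2=5+2=7
L[9]='B': occ=1, LF[9]=C('B')+1=3+1=4
L[10]='D': occ=0, LF[10]=C('D')+0=8+0=8

Answer: 1 9 5 2 6 10 3 0 7 4 8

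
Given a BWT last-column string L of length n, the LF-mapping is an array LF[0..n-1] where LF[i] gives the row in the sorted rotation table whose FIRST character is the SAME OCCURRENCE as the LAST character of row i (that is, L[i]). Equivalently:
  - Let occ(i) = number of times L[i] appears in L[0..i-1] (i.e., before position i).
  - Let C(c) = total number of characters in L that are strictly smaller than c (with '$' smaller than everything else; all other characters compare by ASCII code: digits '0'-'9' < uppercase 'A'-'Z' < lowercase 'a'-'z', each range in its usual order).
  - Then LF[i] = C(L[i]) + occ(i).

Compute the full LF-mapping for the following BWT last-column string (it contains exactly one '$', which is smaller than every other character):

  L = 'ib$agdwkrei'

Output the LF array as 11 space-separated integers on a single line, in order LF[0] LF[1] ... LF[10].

Answer: 6 2 0 1 5 3 10 8 9 4 7

Derivation:
Char counts: '$':1, 'a':1, 'b':1, 'd':1, 'e':1, 'g':1, 'i':2, 'k':1, 'r':1, 'w':1
C (first-col start): C('$')=0, C('a')=1, C('b')=2, C('d')=3, C('e')=4, C('g')=5, C('i')=6, C('k')=8, C('r')=9, C('w')=10
L[0]='i': occ=0, LF[0]=C('i')+0=6+0=6
L[1]='b': occ=0, LF[1]=C('b')+0=2+0=2
L[2]='$': occ=0, LF[2]=C('$')+0=0+0=0
L[3]='a': occ=0, LF[3]=C('a')+0=1+0=1
L[4]='g': occ=0, LF[4]=C('g')+0=5+0=5
L[5]='d': occ=0, LF[5]=C('d')+0=3+0=3
L[6]='w': occ=0, LF[6]=C('w')+0=10+0=10
L[7]='k': occ=0, LF[7]=C('k')+0=8+0=8
L[8]='r': occ=0, LF[8]=C('r')+0=9+0=9
L[9]='e': occ=0, LF[9]=C('e')+0=4+0=4
L[10]='i': occ=1, LF[10]=C('i')+1=6+1=7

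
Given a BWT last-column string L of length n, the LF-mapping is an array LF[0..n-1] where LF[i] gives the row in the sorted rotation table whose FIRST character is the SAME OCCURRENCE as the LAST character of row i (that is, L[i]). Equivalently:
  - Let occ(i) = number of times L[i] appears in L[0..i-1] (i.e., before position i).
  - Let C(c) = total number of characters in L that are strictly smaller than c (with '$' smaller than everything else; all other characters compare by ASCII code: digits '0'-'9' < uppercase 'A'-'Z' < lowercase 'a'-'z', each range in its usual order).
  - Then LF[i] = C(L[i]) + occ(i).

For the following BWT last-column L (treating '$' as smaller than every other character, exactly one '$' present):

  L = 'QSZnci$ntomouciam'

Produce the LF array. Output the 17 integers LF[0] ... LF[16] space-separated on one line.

Answer: 1 2 3 11 5 7 0 12 15 13 9 14 16 6 8 4 10

Derivation:
Char counts: '$':1, 'Q':1, 'S':1, 'Z':1, 'a':1, 'c':2, 'i':2, 'm':2, 'n':2, 'o':2, 't':1, 'u':1
C (first-col start): C('$')=0, C('Q')=1, C('S')=2, C('Z')=3, C('a')=4, C('c')=5, C('i')=7, C('m')=9, C('n')=11, C('o')=13, C('t')=15, C('u')=16
L[0]='Q': occ=0, LF[0]=C('Q')+0=1+0=1
L[1]='S': occ=0, LF[1]=C('S')+0=2+0=2
L[2]='Z': occ=0, LF[2]=C('Z')+0=3+0=3
L[3]='n': occ=0, LF[3]=C('n')+0=11+0=11
L[4]='c': occ=0, LF[4]=C('c')+0=5+0=5
L[5]='i': occ=0, LF[5]=C('i')+0=7+0=7
L[6]='$': occ=0, LF[6]=C('$')+0=0+0=0
L[7]='n': occ=1, LF[7]=C('n')+1=11+1=12
L[8]='t': occ=0, LF[8]=C('t')+0=15+0=15
L[9]='o': occ=0, LF[9]=C('o')+0=13+0=13
L[10]='m': occ=0, LF[10]=C('m')+0=9+0=9
L[11]='o': occ=1, LF[11]=C('o')+1=13+1=14
L[12]='u': occ=0, LF[12]=C('u')+0=16+0=16
L[13]='c': occ=1, LF[13]=C('c')+1=5+1=6
L[14]='i': occ=1, LF[14]=C('i')+1=7+1=8
L[15]='a': occ=0, LF[15]=C('a')+0=4+0=4
L[16]='m': occ=1, LF[16]=C('m')+1=9+1=10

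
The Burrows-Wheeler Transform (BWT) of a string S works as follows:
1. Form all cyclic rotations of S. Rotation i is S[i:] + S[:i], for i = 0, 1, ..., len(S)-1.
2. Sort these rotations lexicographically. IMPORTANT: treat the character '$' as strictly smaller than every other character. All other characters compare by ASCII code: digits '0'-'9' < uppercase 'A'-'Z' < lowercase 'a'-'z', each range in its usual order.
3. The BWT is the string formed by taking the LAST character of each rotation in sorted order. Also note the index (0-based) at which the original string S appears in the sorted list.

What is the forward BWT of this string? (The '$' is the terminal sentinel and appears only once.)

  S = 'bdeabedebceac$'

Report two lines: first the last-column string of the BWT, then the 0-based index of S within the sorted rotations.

Answer: ceee$aabbedcdb
4

Derivation:
All 14 rotations (rotation i = S[i:]+S[:i]):
  rot[0] = bdeabedebceac$
  rot[1] = deabedebceac$b
  rot[2] = eabedebceac$bd
  rot[3] = abedebceac$bde
  rot[4] = bedebceac$bdea
  rot[5] = edebceac$bdeab
  rot[6] = debceac$bdeabe
  rot[7] = ebceac$bdeabed
  rot[8] = bceac$bdeabede
  rot[9] = ceac$bdeabedeb
  rot[10] = eac$bdeabedebc
  rot[11] = ac$bdeabedebce
  rot[12] = c$bdeabedebcea
  rot[13] = $bdeabedebceac
Sorted (with $ < everything):
  sorted[0] = $bdeabedebceac  (last char: 'c')
  sorted[1] = abedebceac$bde  (last char: 'e')
  sorted[2] = ac$bdeabedebce  (last char: 'e')
  sorted[3] = bceac$bdeabede  (last char: 'e')
  sorted[4] = bdeabedebceac$  (last char: '$')
  sorted[5] = bedebceac$bdea  (last char: 'a')
  sorted[6] = c$bdeabedebcea  (last char: 'a')
  sorted[7] = ceac$bdeabedeb  (last char: 'b')
  sorted[8] = deabedebceac$b  (last char: 'b')
  sorted[9] = debceac$bdeabe  (last char: 'e')
  sorted[10] = eabedebceac$bd  (last char: 'd')
  sorted[11] = eac$bdeabedebc  (last char: 'c')
  sorted[12] = ebceac$bdeabed  (last char: 'd')
  sorted[13] = edebceac$bdeab  (last char: 'b')
Last column: ceee$aabbedcdb
Original string S is at sorted index 4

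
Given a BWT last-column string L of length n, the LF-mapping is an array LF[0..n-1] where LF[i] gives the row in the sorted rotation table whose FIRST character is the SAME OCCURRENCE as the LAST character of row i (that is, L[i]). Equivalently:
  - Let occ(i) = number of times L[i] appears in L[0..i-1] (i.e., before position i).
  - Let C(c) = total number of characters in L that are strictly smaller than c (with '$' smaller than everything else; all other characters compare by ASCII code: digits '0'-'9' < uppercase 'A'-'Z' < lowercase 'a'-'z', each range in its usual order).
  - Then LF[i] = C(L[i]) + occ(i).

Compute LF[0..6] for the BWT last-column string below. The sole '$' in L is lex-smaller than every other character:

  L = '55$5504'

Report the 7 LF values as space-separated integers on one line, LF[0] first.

Char counts: '$':1, '0':1, '4':1, '5':4
C (first-col start): C('$')=0, C('0')=1, C('4')=2, C('5')=3
L[0]='5': occ=0, LF[0]=C('5')+0=3+0=3
L[1]='5': occ=1, LF[1]=C('5')+1=3+1=4
L[2]='$': occ=0, LF[2]=C('$')+0=0+0=0
L[3]='5': occ=2, LF[3]=C('5')+2=3+2=5
L[4]='5': occ=3, LF[4]=C('5')+3=3+3=6
L[5]='0': occ=0, LF[5]=C('0')+0=1+0=1
L[6]='4': occ=0, LF[6]=C('4')+0=2+0=2

Answer: 3 4 0 5 6 1 2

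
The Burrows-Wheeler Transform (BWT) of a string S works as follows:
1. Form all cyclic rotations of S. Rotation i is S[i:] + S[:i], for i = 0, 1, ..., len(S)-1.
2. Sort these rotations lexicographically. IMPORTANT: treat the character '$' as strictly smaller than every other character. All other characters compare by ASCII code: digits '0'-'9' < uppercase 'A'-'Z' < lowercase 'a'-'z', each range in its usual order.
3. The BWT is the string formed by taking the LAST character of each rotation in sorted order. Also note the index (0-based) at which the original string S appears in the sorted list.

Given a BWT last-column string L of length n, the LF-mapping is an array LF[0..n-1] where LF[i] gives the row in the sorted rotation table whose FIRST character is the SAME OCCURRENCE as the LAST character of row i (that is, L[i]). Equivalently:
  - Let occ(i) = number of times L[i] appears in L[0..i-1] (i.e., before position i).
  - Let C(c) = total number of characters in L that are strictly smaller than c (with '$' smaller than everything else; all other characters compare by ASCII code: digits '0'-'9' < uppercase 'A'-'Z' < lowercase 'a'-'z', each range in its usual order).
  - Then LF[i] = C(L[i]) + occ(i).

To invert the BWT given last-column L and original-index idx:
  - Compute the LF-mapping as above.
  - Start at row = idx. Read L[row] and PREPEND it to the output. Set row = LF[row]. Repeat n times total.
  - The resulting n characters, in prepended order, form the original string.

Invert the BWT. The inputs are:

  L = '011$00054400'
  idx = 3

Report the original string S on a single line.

LF mapping: 1 7 8 0 2 3 4 11 9 10 5 6
Walk LF starting at row 3, prepending L[row]:
  step 1: row=3, L[3]='$', prepend. Next row=LF[3]=0
  step 2: row=0, L[0]='0', prepend. Next row=LF[0]=1
  step 3: row=1, L[1]='1', prepend. Next row=LF[1]=7
  step 4: row=7, L[7]='5', prepend. Next row=LF[7]=11
  step 5: row=11, L[11]='0', prepend. Next row=LF[11]=6
  step 6: row=6, L[6]='0', prepend. Next row=LF[6]=4
  step 7: row=4, L[4]='0', prepend. Next row=LF[4]=2
  step 8: row=2, L[2]='1', prepend. Next row=LF[2]=8
  step 9: row=8, L[8]='4', prepend. Next row=LF[8]=9
  step 10: row=9, L[9]='4', prepend. Next row=LF[9]=10
  step 11: row=10, L[10]='0', prepend. Next row=LF[10]=5
  step 12: row=5, L[5]='0', prepend. Next row=LF[5]=3
Reversed output: 00441000510$

Answer: 00441000510$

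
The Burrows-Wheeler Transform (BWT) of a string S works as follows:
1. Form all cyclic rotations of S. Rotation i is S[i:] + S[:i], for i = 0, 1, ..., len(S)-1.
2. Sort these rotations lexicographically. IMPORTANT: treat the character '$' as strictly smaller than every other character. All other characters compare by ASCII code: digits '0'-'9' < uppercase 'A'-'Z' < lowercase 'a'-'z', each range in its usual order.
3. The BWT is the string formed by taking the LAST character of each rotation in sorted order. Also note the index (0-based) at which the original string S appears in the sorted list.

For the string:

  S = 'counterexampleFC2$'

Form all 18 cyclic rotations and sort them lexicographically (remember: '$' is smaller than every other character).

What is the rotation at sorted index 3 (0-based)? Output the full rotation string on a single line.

Answer: FC2$counterexample

Derivation:
All 18 rotations (rotation i = S[i:]+S[:i]):
  rot[0] = counterexampleFC2$
  rot[1] = ounterexampleFC2$c
  rot[2] = unterexampleFC2$co
  rot[3] = nterexampleFC2$cou
  rot[4] = terexampleFC2$coun
  rot[5] = erexampleFC2$count
  rot[6] = rexampleFC2$counte
  rot[7] = exampleFC2$counter
  rot[8] = xampleFC2$countere
  rot[9] = ampleFC2$counterex
  rot[10] = mpleFC2$counterexa
  rot[11] = pleFC2$counterexam
  rot[12] = leFC2$counterexamp
  rot[13] = eFC2$counterexampl
  rot[14] = FC2$counterexample
  rot[15] = C2$counterexampleF
  rot[16] = 2$counterexampleFC
  rot[17] = $counterexampleFC2
Sorted (with $ < everything):
  sorted[0] = $counterexampleFC2
  sorted[1] = 2$counterexampleFC
  sorted[2] = C2$counterexampleF
  sorted[3] = FC2$counterexample
  sorted[4] = ampleFC2$counterex
  sorted[5] = counterexampleFC2$
  sorted[6] = eFC2$counterexampl
  sorted[7] = erexampleFC2$count
  sorted[8] = exampleFC2$counter
  sorted[9] = leFC2$counterexamp
  sorted[10] = mpleFC2$counterexa
  sorted[11] = nterexampleFC2$cou
  sorted[12] = ounterexampleFC2$c
  sorted[13] = pleFC2$counterexam
  sorted[14] = rexampleFC2$counte
  sorted[15] = terexampleFC2$coun
  sorted[16] = unterexampleFC2$co
  sorted[17] = xampleFC2$countere
sorted[3] = FC2$counterexample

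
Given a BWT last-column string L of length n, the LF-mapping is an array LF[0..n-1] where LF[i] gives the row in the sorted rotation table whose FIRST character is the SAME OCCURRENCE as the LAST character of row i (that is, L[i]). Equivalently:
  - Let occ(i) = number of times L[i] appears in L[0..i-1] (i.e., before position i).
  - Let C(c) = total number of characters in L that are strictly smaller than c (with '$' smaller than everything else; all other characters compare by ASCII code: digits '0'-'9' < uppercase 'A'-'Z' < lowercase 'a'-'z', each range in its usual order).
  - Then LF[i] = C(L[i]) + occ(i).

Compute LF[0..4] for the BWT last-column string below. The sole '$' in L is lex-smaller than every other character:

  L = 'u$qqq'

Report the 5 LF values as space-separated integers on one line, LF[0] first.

Answer: 4 0 1 2 3

Derivation:
Char counts: '$':1, 'q':3, 'u':1
C (first-col start): C('$')=0, C('q')=1, C('u')=4
L[0]='u': occ=0, LF[0]=C('u')+0=4+0=4
L[1]='$': occ=0, LF[1]=C('$')+0=0+0=0
L[2]='q': occ=0, LF[2]=C('q')+0=1+0=1
L[3]='q': occ=1, LF[3]=C('q')+1=1+1=2
L[4]='q': occ=2, LF[4]=C('q')+2=1+2=3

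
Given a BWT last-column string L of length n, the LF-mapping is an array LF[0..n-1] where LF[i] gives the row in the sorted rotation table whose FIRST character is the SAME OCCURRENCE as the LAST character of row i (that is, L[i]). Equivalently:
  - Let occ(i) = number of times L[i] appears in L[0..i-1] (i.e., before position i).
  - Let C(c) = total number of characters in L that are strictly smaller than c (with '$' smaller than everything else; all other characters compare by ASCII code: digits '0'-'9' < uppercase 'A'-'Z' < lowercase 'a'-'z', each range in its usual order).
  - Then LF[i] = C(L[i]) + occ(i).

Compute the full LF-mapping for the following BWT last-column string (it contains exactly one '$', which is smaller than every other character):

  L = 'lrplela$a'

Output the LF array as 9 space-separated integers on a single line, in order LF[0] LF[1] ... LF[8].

Char counts: '$':1, 'a':2, 'e':1, 'l':3, 'p':1, 'r':1
C (first-col start): C('$')=0, C('a')=1, C('e')=3, C('l')=4, C('p')=7, C('r')=8
L[0]='l': occ=0, LF[0]=C('l')+0=4+0=4
L[1]='r': occ=0, LF[1]=C('r')+0=8+0=8
L[2]='p': occ=0, LF[2]=C('p')+0=7+0=7
L[3]='l': occ=1, LF[3]=C('l')+1=4+1=5
L[4]='e': occ=0, LF[4]=C('e')+0=3+0=3
L[5]='l': occ=2, LF[5]=C('l')+2=4+2=6
L[6]='a': occ=0, LF[6]=C('a')+0=1+0=1
L[7]='$': occ=0, LF[7]=C('$')+0=0+0=0
L[8]='a': occ=1, LF[8]=C('a')+1=1+1=2

Answer: 4 8 7 5 3 6 1 0 2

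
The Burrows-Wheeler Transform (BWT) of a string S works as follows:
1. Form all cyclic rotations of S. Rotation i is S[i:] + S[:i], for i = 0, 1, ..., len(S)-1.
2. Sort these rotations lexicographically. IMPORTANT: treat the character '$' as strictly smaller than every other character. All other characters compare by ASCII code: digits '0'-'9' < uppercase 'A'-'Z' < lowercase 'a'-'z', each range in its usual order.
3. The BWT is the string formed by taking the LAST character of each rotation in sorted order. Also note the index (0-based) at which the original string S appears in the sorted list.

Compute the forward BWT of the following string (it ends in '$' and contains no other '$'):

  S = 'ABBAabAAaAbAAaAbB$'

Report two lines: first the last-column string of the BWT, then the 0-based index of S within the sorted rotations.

All 18 rotations (rotation i = S[i:]+S[:i]):
  rot[0] = ABBAabAAaAbAAaAbB$
  rot[1] = BBAabAAaAbAAaAbB$A
  rot[2] = BAabAAaAbAAaAbB$AB
  rot[3] = AabAAaAbAAaAbB$ABB
  rot[4] = abAAaAbAAaAbB$ABBA
  rot[5] = bAAaAbAAaAbB$ABBAa
  rot[6] = AAaAbAAaAbB$ABBAab
  rot[7] = AaAbAAaAbB$ABBAabA
  rot[8] = aAbAAaAbB$ABBAabAA
  rot[9] = AbAAaAbB$ABBAabAAa
  rot[10] = bAAaAbB$ABBAabAAaA
  rot[11] = AAaAbB$ABBAabAAaAb
  rot[12] = AaAbB$ABBAabAAaAbA
  rot[13] = aAbB$ABBAabAAaAbAA
  rot[14] = AbB$ABBAabAAaAbAAa
  rot[15] = bB$ABBAabAAaAbAAaA
  rot[16] = B$ABBAabAAaAbAAaAb
  rot[17] = $ABBAabAAaAbAAaAbB
Sorted (with $ < everything):
  sorted[0] = $ABBAabAAaAbAAaAbB  (last char: 'B')
  sorted[1] = AAaAbAAaAbB$ABBAab  (last char: 'b')
  sorted[2] = AAaAbB$ABBAabAAaAb  (last char: 'b')
  sorted[3] = ABBAabAAaAbAAaAbB$  (last char: '$')
  sorted[4] = AaAbAAaAbB$ABBAabA  (last char: 'A')
  sorted[5] = AaAbB$ABBAabAAaAbA  (last char: 'A')
  sorted[6] = AabAAaAbAAaAbB$ABB  (last char: 'B')
  sorted[7] = AbAAaAbB$ABBAabAAa  (last char: 'a')
  sorted[8] = AbB$ABBAabAAaAbAAa  (last char: 'a')
  sorted[9] = B$ABBAabAAaAbAAaAb  (last char: 'b')
  sorted[10] = BAabAAaAbAAaAbB$AB  (last char: 'B')
  sorted[11] = BBAabAAaAbAAaAbB$A  (last char: 'A')
  sorted[12] = aAbAAaAbB$ABBAabAA  (last char: 'A')
  sorted[13] = aAbB$ABBAabAAaAbAA  (last char: 'A')
  sorted[14] = abAAaAbAAaAbB$ABBA  (last char: 'A')
  sorted[15] = bAAaAbAAaAbB$ABBAa  (last char: 'a')
  sorted[16] = bAAaAbB$ABBAabAAaA  (last char: 'A')
  sorted[17] = bB$ABBAabAAaAbAAaA  (last char: 'A')
Last column: Bbb$AABaabBAAAAaAA
Original string S is at sorted index 3

Answer: Bbb$AABaabBAAAAaAA
3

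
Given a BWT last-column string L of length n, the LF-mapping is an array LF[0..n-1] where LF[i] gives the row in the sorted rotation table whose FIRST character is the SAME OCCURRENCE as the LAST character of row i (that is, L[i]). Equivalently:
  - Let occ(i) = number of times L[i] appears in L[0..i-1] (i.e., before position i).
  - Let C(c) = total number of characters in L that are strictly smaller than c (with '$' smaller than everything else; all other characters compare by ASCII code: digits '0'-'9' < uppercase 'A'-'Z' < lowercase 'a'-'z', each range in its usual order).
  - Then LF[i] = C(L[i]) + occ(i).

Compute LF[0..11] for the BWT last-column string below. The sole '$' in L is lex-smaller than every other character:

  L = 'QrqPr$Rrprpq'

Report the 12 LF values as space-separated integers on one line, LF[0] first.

Answer: 2 8 6 1 9 0 3 10 4 11 5 7

Derivation:
Char counts: '$':1, 'P':1, 'Q':1, 'R':1, 'p':2, 'q':2, 'r':4
C (first-col start): C('$')=0, C('P')=1, C('Q')=2, C('R')=3, C('p')=4, C('q')=6, C('r')=8
L[0]='Q': occ=0, LF[0]=C('Q')+0=2+0=2
L[1]='r': occ=0, LF[1]=C('r')+0=8+0=8
L[2]='q': occ=0, LF[2]=C('q')+0=6+0=6
L[3]='P': occ=0, LF[3]=C('P')+0=1+0=1
L[4]='r': occ=1, LF[4]=C('r')+1=8+1=9
L[5]='$': occ=0, LF[5]=C('$')+0=0+0=0
L[6]='R': occ=0, LF[6]=C('R')+0=3+0=3
L[7]='r': occ=2, LF[7]=C('r')+2=8+2=10
L[8]='p': occ=0, LF[8]=C('p')+0=4+0=4
L[9]='r': occ=3, LF[9]=C('r')+3=8+3=11
L[10]='p': occ=1, LF[10]=C('p')+1=4+1=5
L[11]='q': occ=1, LF[11]=C('q')+1=6+1=7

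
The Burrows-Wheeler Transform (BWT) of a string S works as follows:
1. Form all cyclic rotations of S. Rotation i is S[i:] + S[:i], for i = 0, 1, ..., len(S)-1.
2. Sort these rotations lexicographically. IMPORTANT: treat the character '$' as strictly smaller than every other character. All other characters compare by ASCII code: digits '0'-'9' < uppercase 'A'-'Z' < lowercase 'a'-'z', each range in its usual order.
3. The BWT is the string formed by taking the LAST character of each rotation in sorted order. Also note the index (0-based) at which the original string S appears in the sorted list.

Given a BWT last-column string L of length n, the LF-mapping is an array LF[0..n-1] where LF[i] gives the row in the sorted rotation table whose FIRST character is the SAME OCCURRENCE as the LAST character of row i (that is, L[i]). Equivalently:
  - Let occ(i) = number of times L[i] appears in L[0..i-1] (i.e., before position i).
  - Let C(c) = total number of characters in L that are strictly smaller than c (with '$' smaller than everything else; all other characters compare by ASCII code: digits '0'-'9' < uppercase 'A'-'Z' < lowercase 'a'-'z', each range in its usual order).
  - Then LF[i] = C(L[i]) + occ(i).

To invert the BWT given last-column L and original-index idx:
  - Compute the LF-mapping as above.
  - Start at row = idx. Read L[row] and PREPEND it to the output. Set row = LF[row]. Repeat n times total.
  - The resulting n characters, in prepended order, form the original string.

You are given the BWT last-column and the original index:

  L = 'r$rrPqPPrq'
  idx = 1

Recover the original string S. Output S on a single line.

LF mapping: 6 0 7 8 1 4 2 3 9 5
Walk LF starting at row 1, prepending L[row]:
  step 1: row=1, L[1]='$', prepend. Next row=LF[1]=0
  step 2: row=0, L[0]='r', prepend. Next row=LF[0]=6
  step 3: row=6, L[6]='P', prepend. Next row=LF[6]=2
  step 4: row=2, L[2]='r', prepend. Next row=LF[2]=7
  step 5: row=7, L[7]='P', prepend. Next row=LF[7]=3
  step 6: row=3, L[3]='r', prepend. Next row=LF[3]=8
  step 7: row=8, L[8]='r', prepend. Next row=LF[8]=9
  step 8: row=9, L[9]='q', prepend. Next row=LF[9]=5
  step 9: row=5, L[5]='q', prepend. Next row=LF[5]=4
  step 10: row=4, L[4]='P', prepend. Next row=LF[4]=1
Reversed output: PqqrrPrPr$

Answer: PqqrrPrPr$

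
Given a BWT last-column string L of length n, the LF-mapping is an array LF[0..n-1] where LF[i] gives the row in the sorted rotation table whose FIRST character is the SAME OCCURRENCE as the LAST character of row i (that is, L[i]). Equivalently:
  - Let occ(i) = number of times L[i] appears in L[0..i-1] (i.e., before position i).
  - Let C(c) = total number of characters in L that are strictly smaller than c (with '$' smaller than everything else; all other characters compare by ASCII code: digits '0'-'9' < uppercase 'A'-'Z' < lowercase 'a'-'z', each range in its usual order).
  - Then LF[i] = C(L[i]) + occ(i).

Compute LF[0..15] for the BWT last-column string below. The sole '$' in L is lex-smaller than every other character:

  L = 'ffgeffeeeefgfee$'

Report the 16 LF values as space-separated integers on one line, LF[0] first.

Char counts: '$':1, 'e':7, 'f':6, 'g':2
C (first-col start): C('$')=0, C('e')=1, C('f')=8, C('g')=14
L[0]='f': occ=0, LF[0]=C('f')+0=8+0=8
L[1]='f': occ=1, LF[1]=C('f')+1=8+1=9
L[2]='g': occ=0, LF[2]=C('g')+0=14+0=14
L[3]='e': occ=0, LF[3]=C('e')+0=1+0=1
L[4]='f': occ=2, LF[4]=C('f')+2=8+2=10
L[5]='f': occ=3, LF[5]=C('f')+3=8+3=11
L[6]='e': occ=1, LF[6]=C('e')+1=1+1=2
L[7]='e': occ=2, LF[7]=C('e')+2=1+2=3
L[8]='e': occ=3, LF[8]=C('e')+3=1+3=4
L[9]='e': occ=4, LF[9]=C('e')+4=1+4=5
L[10]='f': occ=4, LF[10]=C('f')+4=8+4=12
L[11]='g': occ=1, LF[11]=C('g')+1=14+1=15
L[12]='f': occ=5, LF[12]=C('f')+5=8+5=13
L[13]='e': occ=5, LF[13]=C('e')+5=1+5=6
L[14]='e': occ=6, LF[14]=C('e')+6=1+6=7
L[15]='$': occ=0, LF[15]=C('$')+0=0+0=0

Answer: 8 9 14 1 10 11 2 3 4 5 12 15 13 6 7 0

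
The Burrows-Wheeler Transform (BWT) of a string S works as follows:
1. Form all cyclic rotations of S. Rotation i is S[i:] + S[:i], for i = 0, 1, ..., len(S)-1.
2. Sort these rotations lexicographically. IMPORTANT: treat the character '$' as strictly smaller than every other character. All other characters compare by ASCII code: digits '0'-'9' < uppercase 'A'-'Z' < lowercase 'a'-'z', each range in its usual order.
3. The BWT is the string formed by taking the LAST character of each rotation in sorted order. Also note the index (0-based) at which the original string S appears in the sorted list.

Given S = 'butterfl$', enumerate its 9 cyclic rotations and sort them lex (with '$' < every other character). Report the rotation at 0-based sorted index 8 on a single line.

Answer: utterfl$b

Derivation:
All 9 rotations (rotation i = S[i:]+S[:i]):
  rot[0] = butterfl$
  rot[1] = utterfl$b
  rot[2] = tterfl$bu
  rot[3] = terfl$but
  rot[4] = erfl$butt
  rot[5] = rfl$butte
  rot[6] = fl$butter
  rot[7] = l$butterf
  rot[8] = $butterfl
Sorted (with $ < everything):
  sorted[0] = $butterfl
  sorted[1] = butterfl$
  sorted[2] = erfl$butt
  sorted[3] = fl$butter
  sorted[4] = l$butterf
  sorted[5] = rfl$butte
  sorted[6] = terfl$but
  sorted[7] = tterfl$bu
  sorted[8] = utterfl$b
sorted[8] = utterfl$b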